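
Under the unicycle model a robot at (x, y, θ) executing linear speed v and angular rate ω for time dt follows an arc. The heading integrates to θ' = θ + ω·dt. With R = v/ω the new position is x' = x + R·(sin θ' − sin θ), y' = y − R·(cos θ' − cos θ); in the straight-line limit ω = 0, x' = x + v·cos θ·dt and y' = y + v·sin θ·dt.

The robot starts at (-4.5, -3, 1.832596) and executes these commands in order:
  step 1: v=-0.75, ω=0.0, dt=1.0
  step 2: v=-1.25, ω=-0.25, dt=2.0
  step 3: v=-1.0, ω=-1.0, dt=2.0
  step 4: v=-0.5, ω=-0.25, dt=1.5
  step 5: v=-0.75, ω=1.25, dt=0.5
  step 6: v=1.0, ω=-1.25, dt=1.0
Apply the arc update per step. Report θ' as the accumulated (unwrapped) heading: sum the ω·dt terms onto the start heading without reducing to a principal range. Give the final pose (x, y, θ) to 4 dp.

(-6.1597, -6.7477, -1.6674)

step 1: θ'=1.8326 (straight) → pose (-4.3059, -3.7244, 1.8326)
step 2: θ'=1.3326 (R=5.0000) → pose (-4.2767, -6.1983, 1.3326)
step 3: θ'=-0.6674 (R=1.0000) → pose (-5.8674, -6.7478, -0.6674)
step 4: θ'=-1.0424 (R=2.0000) → pose (-6.3567, -6.1852, -1.0424)
step 5: θ'=-0.4174 (R=-0.6000) → pose (-6.6317, -5.9392, -0.4174)
step 6: θ'=-1.6674 (R=-0.8000) → pose (-6.1597, -6.7477, -1.6674)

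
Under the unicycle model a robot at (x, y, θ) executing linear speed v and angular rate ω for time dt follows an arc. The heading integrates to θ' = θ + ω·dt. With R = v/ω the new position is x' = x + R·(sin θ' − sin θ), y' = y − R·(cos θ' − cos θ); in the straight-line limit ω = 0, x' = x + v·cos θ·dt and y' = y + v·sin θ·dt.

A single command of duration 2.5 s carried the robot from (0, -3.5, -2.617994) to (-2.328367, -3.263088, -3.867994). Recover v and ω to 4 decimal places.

Δθ = -3.867994 − -2.617994 = -1.250000
ω = Δθ/dt = -1.250000/2.5 = -0.5000
R = Δx/(sin θ' − sin θ) = -2.0000
v = R·ω = -2.0000·-0.5000 = 1.0000

v = 1.0000, ω = -0.5000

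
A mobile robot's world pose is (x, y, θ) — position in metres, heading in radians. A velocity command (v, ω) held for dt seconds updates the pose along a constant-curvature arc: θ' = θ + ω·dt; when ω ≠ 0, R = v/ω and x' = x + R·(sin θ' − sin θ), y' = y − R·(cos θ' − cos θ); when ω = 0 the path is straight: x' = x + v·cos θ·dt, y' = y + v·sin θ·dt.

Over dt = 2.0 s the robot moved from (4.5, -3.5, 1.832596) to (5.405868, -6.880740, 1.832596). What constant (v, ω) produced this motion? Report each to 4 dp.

Δθ = 1.832596 − 1.832596 = 0.000000
ω = Δθ/dt = 0.000000/2.0 = 0.0000
ω = 0 → v = (Δx·cos θ + Δy·sin θ)/dt = -1.7500

v = -1.7500, ω = 0.0000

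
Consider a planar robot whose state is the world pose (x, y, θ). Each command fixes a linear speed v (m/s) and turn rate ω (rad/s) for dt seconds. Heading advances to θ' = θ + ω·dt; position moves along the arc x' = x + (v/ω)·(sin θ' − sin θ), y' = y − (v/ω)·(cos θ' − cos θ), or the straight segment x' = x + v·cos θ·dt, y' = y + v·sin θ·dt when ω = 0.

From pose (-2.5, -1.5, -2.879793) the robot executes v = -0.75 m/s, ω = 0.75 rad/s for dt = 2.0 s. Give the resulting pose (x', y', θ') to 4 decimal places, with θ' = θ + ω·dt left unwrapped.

(-1.7770, -0.3442, -1.3798)

θ' = -2.8798 + 0.75·2.0 = -1.3798
R = v/ω = -0.75/0.75 = -1.0000
x' = -2.5 + -1.0000·(sin -1.3798 − sin -2.8798) = -1.7770
y' = -1.5 − -1.0000·(cos -1.3798 − cos -2.8798) = -0.3442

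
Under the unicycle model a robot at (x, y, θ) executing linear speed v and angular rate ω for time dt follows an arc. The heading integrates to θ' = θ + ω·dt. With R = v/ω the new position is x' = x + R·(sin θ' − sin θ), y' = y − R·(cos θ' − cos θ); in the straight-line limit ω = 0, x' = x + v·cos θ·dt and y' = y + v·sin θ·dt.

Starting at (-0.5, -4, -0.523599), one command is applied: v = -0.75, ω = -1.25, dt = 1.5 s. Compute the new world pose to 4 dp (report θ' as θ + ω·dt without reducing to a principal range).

(-0.6059, -3.0385, -2.3986)

θ' = -0.5236 + -1.25·1.5 = -2.3986
R = v/ω = -0.75/-1.25 = 0.6000
x' = -0.5 + 0.6000·(sin -2.3986 − sin -0.5236) = -0.6059
y' = -4 − 0.6000·(cos -2.3986 − cos -0.5236) = -3.0385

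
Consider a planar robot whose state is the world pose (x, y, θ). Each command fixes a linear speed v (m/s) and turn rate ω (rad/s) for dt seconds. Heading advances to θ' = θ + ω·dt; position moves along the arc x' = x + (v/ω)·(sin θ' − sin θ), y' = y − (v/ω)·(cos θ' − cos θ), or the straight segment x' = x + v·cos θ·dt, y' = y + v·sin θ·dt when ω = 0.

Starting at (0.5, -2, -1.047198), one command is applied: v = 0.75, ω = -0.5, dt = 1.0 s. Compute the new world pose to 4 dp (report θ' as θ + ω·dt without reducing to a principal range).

(0.7005, -2.7146, -1.5472)

θ' = -1.0472 + -0.5·1.0 = -1.5472
R = v/ω = 0.75/-0.5 = -1.5000
x' = 0.5 + -1.5000·(sin -1.5472 − sin -1.0472) = 0.7005
y' = -2 − -1.5000·(cos -1.5472 − cos -1.0472) = -2.7146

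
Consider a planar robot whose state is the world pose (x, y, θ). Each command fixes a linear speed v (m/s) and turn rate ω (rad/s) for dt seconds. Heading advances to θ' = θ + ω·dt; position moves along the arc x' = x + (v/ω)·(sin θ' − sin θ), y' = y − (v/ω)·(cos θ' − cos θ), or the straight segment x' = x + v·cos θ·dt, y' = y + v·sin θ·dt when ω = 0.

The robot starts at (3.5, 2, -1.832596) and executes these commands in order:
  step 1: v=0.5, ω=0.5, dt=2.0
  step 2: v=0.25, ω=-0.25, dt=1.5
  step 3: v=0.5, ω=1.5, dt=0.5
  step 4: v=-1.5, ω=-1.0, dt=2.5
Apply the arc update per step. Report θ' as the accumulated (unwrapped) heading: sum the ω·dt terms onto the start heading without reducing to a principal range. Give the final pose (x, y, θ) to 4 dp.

step 1: θ'=-0.8326 (R=1.0000) → pose (3.7262, 1.0682, -0.8326)
step 2: θ'=-1.2076 (R=-1.0000) → pose (3.9213, 0.7505, -1.2076)
step 3: θ'=-0.4576 (R=0.3333) → pose (4.0857, 0.5699, -0.4576)
step 4: θ'=-2.9576 (R=1.5000) → pose (4.4739, 3.3903, -2.9576)

(4.4739, 3.3903, -2.9576)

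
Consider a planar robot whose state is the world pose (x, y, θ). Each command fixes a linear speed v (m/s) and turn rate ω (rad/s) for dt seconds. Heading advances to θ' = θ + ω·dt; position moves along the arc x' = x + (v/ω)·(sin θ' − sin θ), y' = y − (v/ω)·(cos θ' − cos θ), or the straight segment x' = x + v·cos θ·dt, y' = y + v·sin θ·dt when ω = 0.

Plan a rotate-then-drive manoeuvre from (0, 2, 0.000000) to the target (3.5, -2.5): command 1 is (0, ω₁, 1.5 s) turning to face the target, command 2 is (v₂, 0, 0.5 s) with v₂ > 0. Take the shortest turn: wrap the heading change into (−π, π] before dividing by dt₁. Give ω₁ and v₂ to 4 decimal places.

heading to target = atan2(-2.5−2, 3.5−0) = -0.9098
Δθ = wrap(-0.9098 − 0.0000) = -0.9098; ω₁ = Δθ/dt₁ = -0.6065
distance = √((3.5−0)² + (-2.5−2)²) = 5.7009; v₂ = distance/dt₂ = 11.4018

ω₁ = -0.6065, v₂ = 11.4018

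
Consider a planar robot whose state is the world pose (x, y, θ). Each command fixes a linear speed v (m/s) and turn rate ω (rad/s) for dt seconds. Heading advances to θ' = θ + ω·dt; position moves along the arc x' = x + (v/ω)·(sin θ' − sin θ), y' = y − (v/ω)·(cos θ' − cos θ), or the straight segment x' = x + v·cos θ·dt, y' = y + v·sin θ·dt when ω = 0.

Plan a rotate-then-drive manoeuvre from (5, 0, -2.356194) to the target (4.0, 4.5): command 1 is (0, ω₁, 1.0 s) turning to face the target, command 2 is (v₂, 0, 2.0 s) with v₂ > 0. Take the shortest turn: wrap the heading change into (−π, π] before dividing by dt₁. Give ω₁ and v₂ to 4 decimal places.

ω₁ = -2.1375, v₂ = 2.3049

heading to target = atan2(4.5−0, 4−5) = 1.7895
Δθ = wrap(1.7895 − -2.3562) = -2.1375; ω₁ = Δθ/dt₁ = -2.1375
distance = √((4−5)² + (4.5−0)²) = 4.6098; v₂ = distance/dt₂ = 2.3049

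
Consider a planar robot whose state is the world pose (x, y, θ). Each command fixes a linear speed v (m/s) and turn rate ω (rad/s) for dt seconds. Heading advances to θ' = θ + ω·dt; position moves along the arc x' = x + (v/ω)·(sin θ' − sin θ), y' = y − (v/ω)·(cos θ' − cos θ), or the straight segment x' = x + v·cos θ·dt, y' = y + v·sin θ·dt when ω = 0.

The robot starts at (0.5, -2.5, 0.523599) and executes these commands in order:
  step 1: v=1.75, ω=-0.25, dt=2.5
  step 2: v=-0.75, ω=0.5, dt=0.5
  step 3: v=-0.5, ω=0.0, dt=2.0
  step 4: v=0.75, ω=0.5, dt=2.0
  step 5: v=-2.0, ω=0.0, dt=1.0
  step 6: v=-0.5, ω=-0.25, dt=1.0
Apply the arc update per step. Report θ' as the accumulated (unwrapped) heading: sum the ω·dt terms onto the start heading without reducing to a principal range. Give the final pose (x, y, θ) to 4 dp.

(3.4129, -3.1365, 0.8986)

step 1: θ'=-0.1014 (R=-7.0000) → pose (4.7086, -1.5981, -0.1014)
step 2: θ'=0.1486 (R=-1.5000) → pose (4.3347, -1.6070, 0.1486)
step 3: θ'=0.1486 (straight) → pose (3.3457, -1.7550, 0.1486)
step 4: θ'=1.1486 (R=1.5000) → pose (4.4919, -0.8862, 1.1486)
step 5: θ'=1.1486 (straight) → pose (3.6724, -2.7106, 1.1486)
step 6: θ'=0.8986 (R=2.0000) → pose (3.4129, -3.1365, 0.8986)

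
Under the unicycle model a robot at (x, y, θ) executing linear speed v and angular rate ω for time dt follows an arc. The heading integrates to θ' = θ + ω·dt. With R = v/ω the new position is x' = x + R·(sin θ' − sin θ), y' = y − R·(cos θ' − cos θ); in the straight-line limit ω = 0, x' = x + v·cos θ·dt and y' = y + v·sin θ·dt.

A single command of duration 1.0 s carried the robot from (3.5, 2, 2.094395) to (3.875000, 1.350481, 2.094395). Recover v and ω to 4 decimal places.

v = -0.7500, ω = 0.0000

Δθ = 2.094395 − 2.094395 = 0.000000
ω = Δθ/dt = 0.000000/1.0 = 0.0000
ω = 0 → v = (Δx·cos θ + Δy·sin θ)/dt = -0.7500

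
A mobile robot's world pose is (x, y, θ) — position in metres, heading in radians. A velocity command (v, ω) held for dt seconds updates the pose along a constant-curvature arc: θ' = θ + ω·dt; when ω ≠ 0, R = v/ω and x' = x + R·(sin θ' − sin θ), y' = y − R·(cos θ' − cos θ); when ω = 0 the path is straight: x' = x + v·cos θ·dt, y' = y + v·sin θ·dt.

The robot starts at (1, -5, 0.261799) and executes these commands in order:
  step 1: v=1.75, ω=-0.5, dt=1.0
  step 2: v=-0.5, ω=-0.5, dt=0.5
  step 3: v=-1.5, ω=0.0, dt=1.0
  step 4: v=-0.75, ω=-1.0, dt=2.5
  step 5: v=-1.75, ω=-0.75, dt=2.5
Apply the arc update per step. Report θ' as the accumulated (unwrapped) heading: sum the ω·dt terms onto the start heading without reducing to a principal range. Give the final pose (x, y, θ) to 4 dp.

step 1: θ'=-0.2382 (R=-3.5000) → pose (2.7317, -4.9796, -0.2382)
step 2: θ'=-0.4882 (R=1.0000) → pose (2.4986, -4.8910, -0.4882)
step 3: θ'=-0.4882 (straight) → pose (1.1739, -4.1874, -0.4882)
step 4: θ'=-2.9882 (R=0.7500) → pose (1.4110, -2.7838, -2.9882)
step 5: θ'=-4.8632 (R=2.3333) → pose (4.0744, -5.4403, -4.8632)

(4.0744, -5.4403, -4.8632)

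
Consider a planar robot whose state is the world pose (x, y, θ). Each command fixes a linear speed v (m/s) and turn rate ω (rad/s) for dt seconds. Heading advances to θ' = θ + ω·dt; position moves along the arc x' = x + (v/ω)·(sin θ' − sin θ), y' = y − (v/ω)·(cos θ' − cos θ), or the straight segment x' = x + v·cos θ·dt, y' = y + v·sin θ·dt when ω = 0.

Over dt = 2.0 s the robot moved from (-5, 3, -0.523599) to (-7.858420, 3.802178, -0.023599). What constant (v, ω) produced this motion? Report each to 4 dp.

Δθ = -0.023599 − -0.523599 = 0.500000
ω = Δθ/dt = 0.500000/2.0 = 0.2500
R = Δx/(sin θ' − sin θ) = -6.0000
v = R·ω = -6.0000·0.2500 = -1.5000

v = -1.5000, ω = 0.2500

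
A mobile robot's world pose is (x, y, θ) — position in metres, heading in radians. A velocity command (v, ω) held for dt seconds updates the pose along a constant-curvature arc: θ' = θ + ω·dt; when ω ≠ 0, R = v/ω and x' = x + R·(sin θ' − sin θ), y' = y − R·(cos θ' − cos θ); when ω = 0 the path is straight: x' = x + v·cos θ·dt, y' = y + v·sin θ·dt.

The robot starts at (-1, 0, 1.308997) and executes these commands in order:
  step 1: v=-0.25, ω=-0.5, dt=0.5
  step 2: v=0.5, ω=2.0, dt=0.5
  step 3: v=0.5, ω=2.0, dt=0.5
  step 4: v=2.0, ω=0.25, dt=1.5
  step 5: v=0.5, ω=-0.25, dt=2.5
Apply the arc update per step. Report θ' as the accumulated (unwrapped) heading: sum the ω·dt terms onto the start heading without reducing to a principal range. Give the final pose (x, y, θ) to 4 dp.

(-5.4399, -0.0315, 2.8090)

step 1: θ'=1.0590 (R=0.5000) → pose (-1.0470, -0.1155, 1.0590)
step 2: θ'=2.0590 (R=0.2500) → pose (-1.0442, 0.1242, 2.0590)
step 3: θ'=3.0590 (R=0.2500) → pose (-1.2444, 0.2561, 3.0590)
step 4: θ'=3.4340 (R=8.0000) → pose (-4.2104, -0.0562, 3.4340)
step 5: θ'=2.8090 (R=-2.0000) → pose (-5.4399, -0.0315, 2.8090)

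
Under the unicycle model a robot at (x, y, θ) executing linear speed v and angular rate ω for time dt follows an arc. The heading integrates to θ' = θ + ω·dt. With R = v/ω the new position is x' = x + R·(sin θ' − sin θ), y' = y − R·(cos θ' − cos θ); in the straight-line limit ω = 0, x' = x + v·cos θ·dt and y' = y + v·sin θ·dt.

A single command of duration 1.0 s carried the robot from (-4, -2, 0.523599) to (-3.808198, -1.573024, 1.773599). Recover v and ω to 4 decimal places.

v = 0.5000, ω = 1.2500

Δθ = 1.773599 − 0.523599 = 1.250000
ω = Δθ/dt = 1.250000/1.0 = 1.2500
R = −Δy/(cos θ' − cos θ) = 0.4000
v = R·ω = 0.4000·1.2500 = 0.5000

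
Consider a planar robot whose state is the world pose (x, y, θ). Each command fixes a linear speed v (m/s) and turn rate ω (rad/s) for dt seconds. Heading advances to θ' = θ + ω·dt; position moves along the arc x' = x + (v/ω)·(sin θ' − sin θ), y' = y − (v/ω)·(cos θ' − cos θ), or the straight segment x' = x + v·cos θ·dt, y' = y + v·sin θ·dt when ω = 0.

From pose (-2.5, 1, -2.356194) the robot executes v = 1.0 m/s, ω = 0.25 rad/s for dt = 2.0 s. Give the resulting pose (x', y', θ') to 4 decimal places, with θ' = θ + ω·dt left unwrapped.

θ' = -2.3562 + 0.25·2.0 = -1.8562
R = v/ω = 1.0/0.25 = 4.0000
x' = -2.5 + 4.0000·(sin -1.8562 − sin -2.3562) = -3.5098
y' = 1 − 4.0000·(cos -1.8562 − cos -2.3562) = -0.7023

(-3.5098, -0.7023, -1.8562)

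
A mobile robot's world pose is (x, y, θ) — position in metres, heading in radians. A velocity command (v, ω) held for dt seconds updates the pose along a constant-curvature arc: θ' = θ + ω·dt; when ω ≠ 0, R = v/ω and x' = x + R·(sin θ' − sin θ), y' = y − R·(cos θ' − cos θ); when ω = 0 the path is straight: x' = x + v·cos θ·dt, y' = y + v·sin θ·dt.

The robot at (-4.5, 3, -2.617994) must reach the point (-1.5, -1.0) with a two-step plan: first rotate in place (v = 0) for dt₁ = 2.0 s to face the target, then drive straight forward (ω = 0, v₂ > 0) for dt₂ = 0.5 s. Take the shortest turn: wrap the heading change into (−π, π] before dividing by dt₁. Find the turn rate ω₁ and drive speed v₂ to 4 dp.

heading to target = atan2(-1−3, -1.5−-4.5) = -0.9273
Δθ = wrap(-0.9273 − -2.6180) = 1.6907; ω₁ = Δθ/dt₁ = 0.8453
distance = √((-1.5−-4.5)² + (-1−3)²) = 5.0000; v₂ = distance/dt₂ = 10.0000

ω₁ = 0.8453, v₂ = 10.0000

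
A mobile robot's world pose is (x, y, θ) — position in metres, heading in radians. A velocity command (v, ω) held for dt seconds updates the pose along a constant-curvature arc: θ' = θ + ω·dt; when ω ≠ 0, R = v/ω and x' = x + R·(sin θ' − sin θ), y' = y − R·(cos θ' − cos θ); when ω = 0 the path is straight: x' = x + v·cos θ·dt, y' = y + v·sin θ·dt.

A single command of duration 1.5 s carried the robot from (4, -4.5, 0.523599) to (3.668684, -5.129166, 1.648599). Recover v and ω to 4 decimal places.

Δθ = 1.648599 − 0.523599 = 1.125000
ω = Δθ/dt = 1.125000/1.5 = 0.7500
R = −Δy/(cos θ' − cos θ) = -0.6667
v = R·ω = -0.6667·0.7500 = -0.5000

v = -0.5000, ω = 0.7500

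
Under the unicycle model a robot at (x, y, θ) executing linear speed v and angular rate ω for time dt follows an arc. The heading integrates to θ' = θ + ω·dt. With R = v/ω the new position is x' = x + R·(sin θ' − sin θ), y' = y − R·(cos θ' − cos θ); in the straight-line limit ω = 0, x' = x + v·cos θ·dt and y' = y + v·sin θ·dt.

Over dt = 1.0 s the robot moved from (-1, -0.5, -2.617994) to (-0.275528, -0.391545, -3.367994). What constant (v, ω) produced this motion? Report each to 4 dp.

Δθ = -3.367994 − -2.617994 = -0.750000
ω = Δθ/dt = -0.750000/1.0 = -0.7500
R = Δx/(sin θ' − sin θ) = 1.0000
v = R·ω = 1.0000·-0.7500 = -0.7500

v = -0.7500, ω = -0.7500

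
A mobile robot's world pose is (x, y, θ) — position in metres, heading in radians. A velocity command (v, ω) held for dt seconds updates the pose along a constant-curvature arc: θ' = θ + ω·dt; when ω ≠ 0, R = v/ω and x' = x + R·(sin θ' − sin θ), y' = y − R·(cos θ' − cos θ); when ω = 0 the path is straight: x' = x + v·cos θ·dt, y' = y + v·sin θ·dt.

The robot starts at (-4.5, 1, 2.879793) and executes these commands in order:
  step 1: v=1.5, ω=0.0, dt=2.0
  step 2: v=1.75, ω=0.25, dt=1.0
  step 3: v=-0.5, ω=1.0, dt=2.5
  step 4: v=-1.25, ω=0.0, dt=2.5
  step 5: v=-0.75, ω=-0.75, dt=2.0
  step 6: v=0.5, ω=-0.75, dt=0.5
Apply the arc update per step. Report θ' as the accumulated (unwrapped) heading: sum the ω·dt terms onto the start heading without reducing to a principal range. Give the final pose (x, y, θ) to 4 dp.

step 1: θ'=2.8798 (straight) → pose (-7.3978, 1.7765, 2.8798)
step 2: θ'=3.1298 (R=7.0000) → pose (-9.1269, 2.0145, 3.1298)
step 3: θ'=5.6298 (R=-0.5000) → pose (-8.8171, 2.9115, 5.6298)
step 4: θ'=5.6298 (straight) → pose (-11.2984, 4.8111, 5.6298)
step 5: θ'=4.1298 (R=1.0000) → pose (-11.5256, 6.1553, 4.1298)
step 6: θ'=3.7548 (R=-0.6667) → pose (-11.6986, 5.9769, 3.7548)

(-11.6986, 5.9769, 3.7548)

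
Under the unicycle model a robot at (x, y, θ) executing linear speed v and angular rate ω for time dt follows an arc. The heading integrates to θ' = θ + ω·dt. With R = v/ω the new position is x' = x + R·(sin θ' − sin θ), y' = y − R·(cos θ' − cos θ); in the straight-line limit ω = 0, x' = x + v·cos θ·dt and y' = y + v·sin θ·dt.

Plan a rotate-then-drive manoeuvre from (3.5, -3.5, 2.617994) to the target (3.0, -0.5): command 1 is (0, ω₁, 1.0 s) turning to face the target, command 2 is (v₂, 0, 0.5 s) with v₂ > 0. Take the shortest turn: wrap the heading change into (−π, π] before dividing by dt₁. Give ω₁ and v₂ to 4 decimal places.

ω₁ = -0.8820, v₂ = 6.0828

heading to target = atan2(-0.5−-3.5, 3−3.5) = 1.7359
Δθ = wrap(1.7359 − 2.6180) = -0.8820; ω₁ = Δθ/dt₁ = -0.8820
distance = √((3−3.5)² + (-0.5−-3.5)²) = 3.0414; v₂ = distance/dt₂ = 6.0828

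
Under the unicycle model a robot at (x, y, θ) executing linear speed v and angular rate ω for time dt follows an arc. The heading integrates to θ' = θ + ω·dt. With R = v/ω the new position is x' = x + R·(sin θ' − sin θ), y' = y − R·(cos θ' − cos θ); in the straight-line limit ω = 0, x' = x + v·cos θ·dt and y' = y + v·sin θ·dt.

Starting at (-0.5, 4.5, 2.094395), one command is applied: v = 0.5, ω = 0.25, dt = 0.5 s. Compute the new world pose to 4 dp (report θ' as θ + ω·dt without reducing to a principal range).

θ' = 2.0944 + 0.25·0.5 = 2.2194
R = v/ω = 0.5/0.25 = 2.0000
x' = -0.5 + 2.0000·(sin 2.2194 − sin 2.0944) = -0.6382
y' = 4.5 − 2.0000·(cos 2.2194 − cos 2.0944) = 4.7081

(-0.6382, 4.7081, 2.2194)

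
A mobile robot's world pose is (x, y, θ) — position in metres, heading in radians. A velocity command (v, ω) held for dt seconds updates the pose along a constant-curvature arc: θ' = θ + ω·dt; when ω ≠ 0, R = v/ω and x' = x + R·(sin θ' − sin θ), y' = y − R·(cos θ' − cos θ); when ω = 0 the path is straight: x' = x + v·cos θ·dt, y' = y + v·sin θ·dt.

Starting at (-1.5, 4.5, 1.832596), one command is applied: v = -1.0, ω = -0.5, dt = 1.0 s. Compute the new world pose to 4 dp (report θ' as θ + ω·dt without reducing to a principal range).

(-1.4883, 3.5105, 1.3326)

θ' = 1.8326 + -0.5·1.0 = 1.3326
R = v/ω = -1.0/-0.5 = 2.0000
x' = -1.5 + 2.0000·(sin 1.3326 − sin 1.8326) = -1.4883
y' = 4.5 − 2.0000·(cos 1.3326 − cos 1.8326) = 3.5105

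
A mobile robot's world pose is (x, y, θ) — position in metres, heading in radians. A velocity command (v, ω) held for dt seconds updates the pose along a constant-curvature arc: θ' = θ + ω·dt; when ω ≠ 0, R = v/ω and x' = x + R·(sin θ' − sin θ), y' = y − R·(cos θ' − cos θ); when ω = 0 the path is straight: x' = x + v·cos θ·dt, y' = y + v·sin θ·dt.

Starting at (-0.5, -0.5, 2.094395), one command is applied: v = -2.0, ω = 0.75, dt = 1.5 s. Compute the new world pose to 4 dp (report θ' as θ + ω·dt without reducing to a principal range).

(2.0167, -1.8253, 3.2194)

θ' = 2.0944 + 0.75·1.5 = 3.2194
R = v/ω = -2.0/0.75 = -2.6667
x' = -0.5 + -2.6667·(sin 3.2194 − sin 2.0944) = 2.0167
y' = -0.5 − -2.6667·(cos 3.2194 − cos 2.0944) = -1.8253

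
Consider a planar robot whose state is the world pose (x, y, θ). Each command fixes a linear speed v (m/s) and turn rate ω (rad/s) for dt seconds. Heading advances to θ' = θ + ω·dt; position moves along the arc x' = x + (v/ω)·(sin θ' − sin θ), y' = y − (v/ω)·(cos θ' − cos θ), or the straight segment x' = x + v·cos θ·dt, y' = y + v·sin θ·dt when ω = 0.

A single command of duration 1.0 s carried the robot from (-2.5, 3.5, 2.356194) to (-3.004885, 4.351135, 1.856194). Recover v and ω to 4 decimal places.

Δθ = 1.856194 − 2.356194 = -0.500000
ω = Δθ/dt = -0.500000/1.0 = -0.5000
R = −Δy/(cos θ' − cos θ) = -2.0000
v = R·ω = -2.0000·-0.5000 = 1.0000

v = 1.0000, ω = -0.5000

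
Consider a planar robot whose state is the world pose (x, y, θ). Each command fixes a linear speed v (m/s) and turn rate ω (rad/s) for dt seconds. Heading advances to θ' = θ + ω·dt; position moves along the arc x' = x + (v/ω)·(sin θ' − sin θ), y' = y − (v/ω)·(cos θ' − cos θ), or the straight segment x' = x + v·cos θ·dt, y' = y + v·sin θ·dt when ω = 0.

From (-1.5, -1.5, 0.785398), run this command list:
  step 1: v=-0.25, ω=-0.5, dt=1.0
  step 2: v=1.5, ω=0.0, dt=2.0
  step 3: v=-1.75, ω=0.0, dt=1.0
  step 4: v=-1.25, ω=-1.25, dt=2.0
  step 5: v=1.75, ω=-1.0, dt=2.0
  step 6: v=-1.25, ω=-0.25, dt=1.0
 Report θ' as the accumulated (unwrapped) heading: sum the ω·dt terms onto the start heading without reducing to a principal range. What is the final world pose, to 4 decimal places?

(-4.0779, -0.6608, -4.4646)

step 1: θ'=0.2854 (R=0.5000) → pose (-1.7128, -1.6262, 0.2854)
step 2: θ'=0.2854 (straight) → pose (1.1659, -0.7816, 0.2854)
step 3: θ'=0.2854 (straight) → pose (-0.5133, -1.2743, 0.2854)
step 4: θ'=-2.2146 (R=1.0000) → pose (-1.5947, 0.2855, -2.2146)
step 5: θ'=-4.2146 (R=-1.7500) → pose (-4.5320, 0.5003, -4.2146)
step 6: θ'=-4.4646 (R=5.0000) → pose (-4.0779, -0.6608, -4.4646)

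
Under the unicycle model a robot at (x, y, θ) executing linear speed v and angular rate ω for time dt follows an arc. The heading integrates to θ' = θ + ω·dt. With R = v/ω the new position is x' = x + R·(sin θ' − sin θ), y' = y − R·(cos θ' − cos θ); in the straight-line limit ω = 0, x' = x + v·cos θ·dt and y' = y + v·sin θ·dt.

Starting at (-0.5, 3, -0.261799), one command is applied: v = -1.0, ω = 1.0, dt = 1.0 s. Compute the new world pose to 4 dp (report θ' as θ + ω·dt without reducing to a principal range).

θ' = -0.2618 + 1.0·1.0 = 0.7382
R = v/ω = -1.0/1.0 = -1.0000
x' = -0.5 + -1.0000·(sin 0.7382 − sin -0.2618) = -1.4318
y' = 3 − -1.0000·(cos 0.7382 − cos -0.2618) = 2.7738

(-1.4318, 2.7738, 0.7382)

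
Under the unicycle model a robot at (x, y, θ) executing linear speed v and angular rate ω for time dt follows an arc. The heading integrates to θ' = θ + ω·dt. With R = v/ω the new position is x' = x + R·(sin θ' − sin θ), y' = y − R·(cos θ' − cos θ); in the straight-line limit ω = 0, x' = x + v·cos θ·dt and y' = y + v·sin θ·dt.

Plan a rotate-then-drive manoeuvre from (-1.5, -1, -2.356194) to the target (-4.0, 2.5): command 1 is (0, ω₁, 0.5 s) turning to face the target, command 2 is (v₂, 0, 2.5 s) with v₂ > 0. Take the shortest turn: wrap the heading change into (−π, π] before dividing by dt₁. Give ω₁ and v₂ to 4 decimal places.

ω₁ = -3.4719, v₂ = 1.7205

heading to target = atan2(2.5−-1, -4−-1.5) = 2.1910
Δθ = wrap(2.1910 − -2.3562) = -1.7359; ω₁ = Δθ/dt₁ = -3.4719
distance = √((-4−-1.5)² + (2.5−-1)²) = 4.3012; v₂ = distance/dt₂ = 1.7205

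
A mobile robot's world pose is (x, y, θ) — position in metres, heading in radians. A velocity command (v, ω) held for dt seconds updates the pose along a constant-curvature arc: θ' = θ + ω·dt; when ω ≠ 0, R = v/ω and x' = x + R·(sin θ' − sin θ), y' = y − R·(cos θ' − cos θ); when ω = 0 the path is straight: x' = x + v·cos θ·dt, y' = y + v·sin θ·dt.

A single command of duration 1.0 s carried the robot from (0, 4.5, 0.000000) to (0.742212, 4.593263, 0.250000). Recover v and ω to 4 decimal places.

v = 0.7500, ω = 0.2500

Δθ = 0.250000 − 0.000000 = 0.250000
ω = Δθ/dt = 0.250000/1.0 = 0.2500
R = Δx/(sin θ' − sin θ) = 3.0000
v = R·ω = 3.0000·0.2500 = 0.7500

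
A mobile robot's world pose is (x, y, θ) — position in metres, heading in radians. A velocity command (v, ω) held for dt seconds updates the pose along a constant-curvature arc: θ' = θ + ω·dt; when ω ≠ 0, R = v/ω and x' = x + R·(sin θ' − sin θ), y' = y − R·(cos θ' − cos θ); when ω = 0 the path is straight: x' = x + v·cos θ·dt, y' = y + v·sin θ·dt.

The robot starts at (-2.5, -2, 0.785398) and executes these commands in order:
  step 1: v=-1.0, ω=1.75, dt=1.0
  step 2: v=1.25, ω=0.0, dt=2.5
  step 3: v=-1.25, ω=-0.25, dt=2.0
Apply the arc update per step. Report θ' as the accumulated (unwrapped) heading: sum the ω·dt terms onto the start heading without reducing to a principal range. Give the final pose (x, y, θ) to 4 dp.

step 1: θ'=2.5354 (R=-0.5714) → pose (-2.4215, -2.8737, 2.5354)
step 2: θ'=2.5354 (straight) → pose (-4.9897, -1.0932, 2.5354)
step 3: θ'=2.0354 (R=5.0000) → pose (-3.3684, -2.9620, 2.0354)

(-3.3684, -2.9620, 2.0354)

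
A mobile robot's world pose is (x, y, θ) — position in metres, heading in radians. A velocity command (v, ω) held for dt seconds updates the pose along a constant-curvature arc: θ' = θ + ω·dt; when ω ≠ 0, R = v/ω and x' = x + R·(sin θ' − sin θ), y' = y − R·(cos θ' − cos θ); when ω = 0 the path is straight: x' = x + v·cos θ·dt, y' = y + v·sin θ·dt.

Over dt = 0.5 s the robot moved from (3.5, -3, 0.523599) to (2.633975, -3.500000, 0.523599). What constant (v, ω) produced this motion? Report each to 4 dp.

v = -2.0000, ω = 0.0000

Δθ = 0.523599 − 0.523599 = 0.000000
ω = Δθ/dt = 0.000000/0.5 = 0.0000
ω = 0 → v = (Δx·cos θ + Δy·sin θ)/dt = -2.0000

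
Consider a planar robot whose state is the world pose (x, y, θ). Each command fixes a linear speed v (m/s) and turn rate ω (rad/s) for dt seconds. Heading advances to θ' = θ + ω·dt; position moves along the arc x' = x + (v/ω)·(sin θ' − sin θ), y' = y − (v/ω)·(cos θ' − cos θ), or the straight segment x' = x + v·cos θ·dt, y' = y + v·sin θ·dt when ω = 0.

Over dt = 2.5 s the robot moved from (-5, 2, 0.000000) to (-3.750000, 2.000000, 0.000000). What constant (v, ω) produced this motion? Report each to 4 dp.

Δθ = 0.000000 − 0.000000 = 0.000000
ω = Δθ/dt = 0.000000/2.5 = 0.0000
ω = 0 → v = (Δx·cos θ + Δy·sin θ)/dt = 0.5000

v = 0.5000, ω = 0.0000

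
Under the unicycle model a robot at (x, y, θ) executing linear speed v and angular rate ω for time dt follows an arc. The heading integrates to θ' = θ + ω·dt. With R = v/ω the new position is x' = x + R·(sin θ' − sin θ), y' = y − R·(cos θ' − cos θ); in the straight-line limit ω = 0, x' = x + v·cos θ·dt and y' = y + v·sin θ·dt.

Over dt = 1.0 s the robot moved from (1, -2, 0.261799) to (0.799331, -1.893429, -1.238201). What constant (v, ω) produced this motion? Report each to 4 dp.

v = -0.2500, ω = -1.5000

Δθ = -1.238201 − 0.261799 = -1.500000
ω = Δθ/dt = -1.500000/1.0 = -1.5000
R = Δx/(sin θ' − sin θ) = 0.1667
v = R·ω = 0.1667·-1.5000 = -0.2500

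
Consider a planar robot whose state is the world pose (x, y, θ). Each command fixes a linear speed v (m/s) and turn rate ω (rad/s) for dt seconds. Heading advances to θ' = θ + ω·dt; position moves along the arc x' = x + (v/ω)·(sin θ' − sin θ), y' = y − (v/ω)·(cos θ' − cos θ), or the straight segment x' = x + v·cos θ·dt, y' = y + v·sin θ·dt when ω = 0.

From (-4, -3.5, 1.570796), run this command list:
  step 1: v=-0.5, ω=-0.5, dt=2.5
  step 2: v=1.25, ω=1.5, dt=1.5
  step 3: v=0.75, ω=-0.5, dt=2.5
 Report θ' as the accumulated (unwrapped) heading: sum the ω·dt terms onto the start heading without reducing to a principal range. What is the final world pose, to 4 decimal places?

(-5.1401, -1.3236, 1.3208)

step 1: θ'=0.3208 (R=1.0000) → pose (-4.6847, -4.4490, 0.3208)
step 2: θ'=2.5708 (R=0.8333) → pose (-4.4972, -2.9569, 2.5708)
step 3: θ'=1.3208 (R=-1.5000) → pose (-5.1401, -1.3236, 1.3208)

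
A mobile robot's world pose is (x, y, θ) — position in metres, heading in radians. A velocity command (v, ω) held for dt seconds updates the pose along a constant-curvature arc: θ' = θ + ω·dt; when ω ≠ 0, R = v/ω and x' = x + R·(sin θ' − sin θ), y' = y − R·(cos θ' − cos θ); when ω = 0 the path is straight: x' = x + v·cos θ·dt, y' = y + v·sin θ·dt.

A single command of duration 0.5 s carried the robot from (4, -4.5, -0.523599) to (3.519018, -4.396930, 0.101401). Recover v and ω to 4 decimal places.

v = -1.0000, ω = 1.2500

Δθ = 0.101401 − -0.523599 = 0.625000
ω = Δθ/dt = 0.625000/0.5 = 1.2500
R = Δx/(sin θ' − sin θ) = -0.8000
v = R·ω = -0.8000·1.2500 = -1.0000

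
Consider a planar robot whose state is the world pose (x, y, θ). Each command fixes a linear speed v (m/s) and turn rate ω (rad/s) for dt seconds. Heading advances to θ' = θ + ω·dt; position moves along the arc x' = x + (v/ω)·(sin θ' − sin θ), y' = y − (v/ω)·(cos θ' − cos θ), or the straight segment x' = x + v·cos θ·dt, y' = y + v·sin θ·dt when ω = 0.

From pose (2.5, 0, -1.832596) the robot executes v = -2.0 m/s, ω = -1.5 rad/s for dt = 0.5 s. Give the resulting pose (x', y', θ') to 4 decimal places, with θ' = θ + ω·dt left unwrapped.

(3.0808, 0.7853, -2.5826)

θ' = -1.8326 + -1.5·0.5 = -2.5826
R = v/ω = -2.0/-1.5 = 1.3333
x' = 2.5 + 1.3333·(sin -2.5826 − sin -1.8326) = 3.0808
y' = 0 − 1.3333·(cos -2.5826 − cos -1.8326) = 0.7853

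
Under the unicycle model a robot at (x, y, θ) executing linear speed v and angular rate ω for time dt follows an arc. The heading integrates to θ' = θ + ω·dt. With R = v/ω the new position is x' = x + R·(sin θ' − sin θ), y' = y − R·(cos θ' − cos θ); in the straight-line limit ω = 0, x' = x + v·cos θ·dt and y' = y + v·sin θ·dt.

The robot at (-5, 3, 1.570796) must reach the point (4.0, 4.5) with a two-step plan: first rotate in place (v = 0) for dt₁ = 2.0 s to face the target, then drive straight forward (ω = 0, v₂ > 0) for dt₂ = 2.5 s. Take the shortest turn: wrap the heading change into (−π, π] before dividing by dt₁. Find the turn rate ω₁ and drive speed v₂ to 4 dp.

ω₁ = -0.7028, v₂ = 3.6497

heading to target = atan2(4.5−3, 4−-5) = 0.1651
Δθ = wrap(0.1651 − 1.5708) = -1.4056; ω₁ = Δθ/dt₁ = -0.7028
distance = √((4−-5)² + (4.5−3)²) = 9.1241; v₂ = distance/dt₂ = 3.6497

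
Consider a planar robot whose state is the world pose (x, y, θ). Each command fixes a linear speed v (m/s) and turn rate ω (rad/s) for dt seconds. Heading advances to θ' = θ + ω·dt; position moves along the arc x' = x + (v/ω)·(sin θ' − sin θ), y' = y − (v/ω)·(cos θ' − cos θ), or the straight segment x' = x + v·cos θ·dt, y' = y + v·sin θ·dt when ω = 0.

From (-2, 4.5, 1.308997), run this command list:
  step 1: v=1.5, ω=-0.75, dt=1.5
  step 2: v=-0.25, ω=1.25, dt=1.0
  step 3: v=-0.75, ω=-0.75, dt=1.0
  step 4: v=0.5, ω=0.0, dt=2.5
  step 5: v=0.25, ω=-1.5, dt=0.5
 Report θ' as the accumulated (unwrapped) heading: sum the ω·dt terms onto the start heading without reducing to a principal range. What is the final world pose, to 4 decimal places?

step 1: θ'=0.1840 (R=-2.0000) → pose (-0.4341, 5.9486, 0.1840)
step 2: θ'=1.4340 (R=-0.2000) → pose (-0.5956, 5.7793, 1.4340)
step 3: θ'=0.6840 (R=1.0000) → pose (-0.9544, 5.1406, 0.6840)
step 4: θ'=0.6840 (straight) → pose (0.0144, 5.9304, 0.6840)
step 5: θ'=-0.0660 (R=-0.1667) → pose (0.1308, 5.9676, -0.0660)

(0.1308, 5.9676, -0.0660)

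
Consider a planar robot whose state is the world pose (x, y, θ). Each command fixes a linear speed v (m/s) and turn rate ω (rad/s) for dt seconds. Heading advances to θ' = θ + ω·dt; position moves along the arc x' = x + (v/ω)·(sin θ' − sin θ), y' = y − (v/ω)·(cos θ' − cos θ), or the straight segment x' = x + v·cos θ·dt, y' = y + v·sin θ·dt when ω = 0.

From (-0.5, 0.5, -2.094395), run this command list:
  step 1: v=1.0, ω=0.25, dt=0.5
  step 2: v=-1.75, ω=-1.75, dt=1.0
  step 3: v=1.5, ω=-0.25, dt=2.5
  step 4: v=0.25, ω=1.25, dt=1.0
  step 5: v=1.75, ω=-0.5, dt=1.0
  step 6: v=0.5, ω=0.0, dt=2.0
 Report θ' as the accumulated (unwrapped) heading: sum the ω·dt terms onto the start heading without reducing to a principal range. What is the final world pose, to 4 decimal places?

step 1: θ'=-1.9694 (R=4.0000) → pose (-0.7223, 0.0525, -1.9694)
step 2: θ'=-3.7194 (R=1.0000) → pose (0.7455, 0.5020, -3.7194)
step 3: θ'=-4.3444 (R=-6.0000) → pose (-1.5757, 3.3696, -4.3444)
step 4: θ'=-3.0944 (R=0.2000) → pose (-1.7718, 3.4974, -3.0944)
step 5: θ'=-3.5944 (R=-3.5000) → pose (-3.4681, 3.8462, -3.5944)
step 6: θ'=-3.5944 (straight) → pose (-4.3673, 4.2837, -3.5944)

(-4.3673, 4.2837, -3.5944)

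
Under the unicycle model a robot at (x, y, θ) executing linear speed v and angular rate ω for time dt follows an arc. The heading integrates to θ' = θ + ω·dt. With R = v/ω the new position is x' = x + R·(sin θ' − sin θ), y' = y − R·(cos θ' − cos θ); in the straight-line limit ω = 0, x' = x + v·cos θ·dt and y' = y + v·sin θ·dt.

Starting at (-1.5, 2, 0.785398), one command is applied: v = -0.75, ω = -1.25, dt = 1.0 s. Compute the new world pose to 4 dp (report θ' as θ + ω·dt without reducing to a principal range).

(-2.1931, 1.8879, -0.4646)

θ' = 0.7854 + -1.25·1.0 = -0.4646
R = v/ω = -0.75/-1.25 = 0.6000
x' = -1.5 + 0.6000·(sin -0.4646 − sin 0.7854) = -2.1931
y' = 2 − 0.6000·(cos -0.4646 − cos 0.7854) = 1.8879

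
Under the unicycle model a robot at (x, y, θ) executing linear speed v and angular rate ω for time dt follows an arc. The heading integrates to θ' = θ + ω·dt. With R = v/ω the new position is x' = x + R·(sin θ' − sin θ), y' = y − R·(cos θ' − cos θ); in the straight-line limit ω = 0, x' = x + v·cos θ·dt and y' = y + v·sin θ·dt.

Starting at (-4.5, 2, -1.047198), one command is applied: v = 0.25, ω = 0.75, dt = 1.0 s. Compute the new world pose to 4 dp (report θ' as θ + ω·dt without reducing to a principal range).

(-4.3089, 1.8479, -0.2972)

θ' = -1.0472 + 0.75·1.0 = -0.2972
R = v/ω = 0.25/0.75 = 0.3333
x' = -4.5 + 0.3333·(sin -0.2972 − sin -1.0472) = -4.3089
y' = 2 − 0.3333·(cos -0.2972 − cos -1.0472) = 1.8479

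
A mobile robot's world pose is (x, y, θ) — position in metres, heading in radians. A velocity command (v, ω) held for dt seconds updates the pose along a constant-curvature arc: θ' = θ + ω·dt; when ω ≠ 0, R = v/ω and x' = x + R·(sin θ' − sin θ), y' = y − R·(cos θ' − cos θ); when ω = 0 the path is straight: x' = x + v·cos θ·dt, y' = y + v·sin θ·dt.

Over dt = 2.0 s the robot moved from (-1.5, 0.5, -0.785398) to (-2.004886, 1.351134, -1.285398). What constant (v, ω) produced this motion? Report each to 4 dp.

Δθ = -1.285398 − -0.785398 = -0.500000
ω = Δθ/dt = -0.500000/2.0 = -0.2500
R = −Δy/(cos θ' − cos θ) = 2.0000
v = R·ω = 2.0000·-0.2500 = -0.5000

v = -0.5000, ω = -0.2500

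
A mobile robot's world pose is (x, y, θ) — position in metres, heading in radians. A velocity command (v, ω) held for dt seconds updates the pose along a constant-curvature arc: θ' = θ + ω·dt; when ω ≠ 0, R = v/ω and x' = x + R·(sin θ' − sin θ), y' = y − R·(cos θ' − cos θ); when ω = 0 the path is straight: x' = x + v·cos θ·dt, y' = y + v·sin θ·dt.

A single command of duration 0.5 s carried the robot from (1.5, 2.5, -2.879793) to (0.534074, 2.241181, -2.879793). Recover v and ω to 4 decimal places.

Δθ = -2.879793 − -2.879793 = 0.000000
ω = Δθ/dt = 0.000000/0.5 = 0.0000
ω = 0 → v = (Δx·cos θ + Δy·sin θ)/dt = 2.0000

v = 2.0000, ω = 0.0000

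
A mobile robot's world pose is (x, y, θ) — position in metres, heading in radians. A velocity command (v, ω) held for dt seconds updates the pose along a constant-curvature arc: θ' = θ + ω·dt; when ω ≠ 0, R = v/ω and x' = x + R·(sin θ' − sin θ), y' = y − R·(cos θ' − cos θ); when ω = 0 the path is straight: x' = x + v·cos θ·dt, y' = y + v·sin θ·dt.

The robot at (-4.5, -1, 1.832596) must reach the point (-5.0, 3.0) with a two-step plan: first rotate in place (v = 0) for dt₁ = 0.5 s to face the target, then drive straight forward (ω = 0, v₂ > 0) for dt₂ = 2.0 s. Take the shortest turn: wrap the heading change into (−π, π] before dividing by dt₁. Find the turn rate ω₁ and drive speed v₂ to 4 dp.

heading to target = atan2(3−-1, -5−-4.5) = 1.6952
Δθ = wrap(1.6952 − 1.8326) = -0.1374; ω₁ = Δθ/dt₁ = -0.2749
distance = √((-5−-4.5)² + (3−-1)²) = 4.0311; v₂ = distance/dt₂ = 2.0156

ω₁ = -0.2749, v₂ = 2.0156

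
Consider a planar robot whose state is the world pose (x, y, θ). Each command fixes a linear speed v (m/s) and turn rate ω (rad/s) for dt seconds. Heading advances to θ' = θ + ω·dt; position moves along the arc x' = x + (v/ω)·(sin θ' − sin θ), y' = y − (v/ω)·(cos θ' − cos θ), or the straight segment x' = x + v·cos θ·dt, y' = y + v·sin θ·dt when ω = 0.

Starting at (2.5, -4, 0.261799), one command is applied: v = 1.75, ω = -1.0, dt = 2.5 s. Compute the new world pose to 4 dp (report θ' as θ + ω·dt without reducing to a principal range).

(4.3274, -6.7735, -2.2382)

θ' = 0.2618 + -1.0·2.5 = -2.2382
R = v/ω = 1.75/-1.0 = -1.7500
x' = 2.5 + -1.7500·(sin -2.2382 − sin 0.2618) = 4.3274
y' = -4 − -1.7500·(cos -2.2382 − cos 0.2618) = -6.7735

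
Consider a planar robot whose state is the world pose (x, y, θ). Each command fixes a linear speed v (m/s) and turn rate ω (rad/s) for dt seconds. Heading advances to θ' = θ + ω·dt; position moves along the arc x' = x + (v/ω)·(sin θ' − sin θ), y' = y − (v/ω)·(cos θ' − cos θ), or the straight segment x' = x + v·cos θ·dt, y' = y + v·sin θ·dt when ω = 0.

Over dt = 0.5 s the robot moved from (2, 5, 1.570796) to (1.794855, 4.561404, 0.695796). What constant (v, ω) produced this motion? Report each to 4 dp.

v = -1.0000, ω = -1.7500

Δθ = 0.695796 − 1.570796 = -0.875000
ω = Δθ/dt = -0.875000/0.5 = -1.7500
R = −Δy/(cos θ' − cos θ) = 0.5714
v = R·ω = 0.5714·-1.7500 = -1.0000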